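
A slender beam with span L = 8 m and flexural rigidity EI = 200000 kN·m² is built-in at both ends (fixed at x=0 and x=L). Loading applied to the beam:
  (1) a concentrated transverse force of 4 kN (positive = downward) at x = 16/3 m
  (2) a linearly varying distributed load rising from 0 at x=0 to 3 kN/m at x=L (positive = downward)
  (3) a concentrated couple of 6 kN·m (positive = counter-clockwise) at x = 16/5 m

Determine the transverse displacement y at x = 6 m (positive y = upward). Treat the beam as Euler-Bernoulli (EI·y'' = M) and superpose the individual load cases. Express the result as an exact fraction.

Load 1 — point force P=4 kN at a=16/3 m (b=L-a=8/3):
  y_1 = -Pa²(L-x)²(3bL-(3b+a)(L-x))/(6L³EI)  [x>a] = -4·(16/3)²·(8-6)²·(3·(8/3)·8-(3·(8/3)+(16/3))·(8-6))/(6·8³·200000) = -7/253125 m
Load 2 — triangular load w₀=3 kN/m (0→w₀ over full span):
  y_2 = -w₀x²(L-x)²(x+2L)/(120LEI) = -3·6²·(8-6)²·(6+2·8)/(120·8·200000) = -99/2000000 m
Load 3 — applied couple M₀=6 kN·m at a=16/5 m (b=L-a=24/5):
  y_3 = (R_Ax³/6 - M_Ax²/2 - M₀(x-a)²/2)/EI  [x>a] with R_A=27/25, M_A=18/25 = ((27/25)·6³/6 - (18/25)·6²/2 - 6·(6-(16/5))²/2)/200000 = 3/250000 m
Superposition: y = Σ y_i = -2111/32400000 m ≈ -0.000065 m

y(6) = -2111/32400000 m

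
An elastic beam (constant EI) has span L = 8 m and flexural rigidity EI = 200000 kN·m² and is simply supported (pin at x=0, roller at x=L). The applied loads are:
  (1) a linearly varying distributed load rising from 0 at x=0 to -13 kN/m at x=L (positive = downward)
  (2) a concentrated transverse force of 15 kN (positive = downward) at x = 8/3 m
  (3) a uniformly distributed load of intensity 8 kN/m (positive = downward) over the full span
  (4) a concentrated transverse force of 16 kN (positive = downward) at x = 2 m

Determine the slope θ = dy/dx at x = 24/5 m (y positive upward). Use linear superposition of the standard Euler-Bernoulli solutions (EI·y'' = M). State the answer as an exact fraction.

Load 1 — triangular load w₀=-13 kN/m (0→w₀ over full span):
  θ_1 = -w₀(7L⁴-30L²x²+15x⁴)/(360LEI) = -(-13)·(7·8⁴-30·8²·(24/5)²+15·(24/5)⁴)/(360·8·200000) = -3016/17578125 rad
Load 2 — point force P=15 kN at a=8/3 m (b=L-a=16/3):
  θ_2 = -Pa(2L²-6Lx+3x²+a²)/(6LEI)  [x>a] = -15·(8/3)·(2·8²-6·8·(24/5)+3·(24/5)²+(8/3)²)/(6·8·200000) = 46/421875 rad
Load 3 — uniform load w=8 kN/m over full span:
  θ_3 = -w(L³-6Lx²+4x³)/(24EI) = -8·(8³-6·8·(24/5)²+4·(24/5)³)/(24·200000) = 296/1171875 rad
Load 4 — point force P=16 kN at a=2 m (b=L-a=6):
  θ_4 = -Pa(2L²-6Lx+3x²+a²)/(6LEI)  [x>a] = -16·2·(2·8²-6·8·(24/5)+3·(24/5)²+2²)/(6·8·200000) = 61/625000 rad
Superposition: θ = Σ θ_i = 121351/421875000 rad ≈ 0.000288 rad

θ(24/5) = 121351/421875000 rad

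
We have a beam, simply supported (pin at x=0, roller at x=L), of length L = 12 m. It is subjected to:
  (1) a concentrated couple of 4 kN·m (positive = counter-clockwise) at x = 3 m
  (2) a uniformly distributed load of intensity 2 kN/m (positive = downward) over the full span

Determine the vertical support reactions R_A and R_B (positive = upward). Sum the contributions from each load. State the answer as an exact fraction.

Load 1 — applied couple M₀=4 kN·m at a=3 m (b=L-a=9):
  R_A = M₀/L = 4/12 = 1/3 kN
  R_B = -M₀/L = -4/12 = -1/3 kN
Load 2 — uniform load w=2 kN/m over full span:
  R_A = wL/2 = 2·12/2 = 12 kN
  R_B = wL/2 = 2·12/2 = 12 kN
Superposition: R_A = 37/3 kN, R_B = 35/3 kN

R_A = 37/3 kN, R_B = 35/3 kN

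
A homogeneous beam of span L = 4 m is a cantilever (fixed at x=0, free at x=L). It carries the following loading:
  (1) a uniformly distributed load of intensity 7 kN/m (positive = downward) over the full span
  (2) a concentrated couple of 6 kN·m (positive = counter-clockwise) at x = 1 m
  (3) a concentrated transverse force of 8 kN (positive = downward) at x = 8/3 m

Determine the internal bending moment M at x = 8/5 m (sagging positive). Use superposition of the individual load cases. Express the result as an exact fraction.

Load 1 — uniform load w=7 kN/m over full span:
  M_1 = -w(L-x)²/2 = -7·(4-(8/5))²/2 = -504/25 kN·m
Load 2 — applied couple M₀=6 kN·m at a=1 m (b=L-a=3):
  M_2 = 0  [x>a] = 0 kN·m
Load 3 — point force P=8 kN at a=8/3 m (b=L-a=4/3):
  M_3 = -P(a-x)  [x≤a] = -8·((8/3)-(8/5)) = -128/15 kN·m
Superposition: M = Σ M_i = -2152/75 kN·m ≈ -28.693333 kN·m

M(8/5) = -2152/75 kN·m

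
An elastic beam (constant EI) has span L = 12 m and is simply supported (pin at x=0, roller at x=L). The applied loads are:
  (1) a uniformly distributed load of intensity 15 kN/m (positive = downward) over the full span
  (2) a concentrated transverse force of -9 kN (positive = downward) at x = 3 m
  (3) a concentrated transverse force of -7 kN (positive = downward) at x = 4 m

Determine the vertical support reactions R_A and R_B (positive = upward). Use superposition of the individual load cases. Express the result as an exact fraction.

R_A = 943/12 kN, R_B = 1025/12 kN

Load 1 — uniform load w=15 kN/m over full span:
  R_A = wL/2 = 15·12/2 = 90 kN
  R_B = wL/2 = 15·12/2 = 90 kN
Load 2 — point force P=-9 kN at a=3 m (b=L-a=9):
  R_A = Pb/L = (-9)·9/12 = -27/4 kN
  R_B = Pa/L = (-9)·3/12 = -9/4 kN
Load 3 — point force P=-7 kN at a=4 m (b=L-a=8):
  R_A = Pb/L = (-7)·8/12 = -14/3 kN
  R_B = Pa/L = (-7)·4/12 = -7/3 kN
Superposition: R_A = 943/12 kN, R_B = 1025/12 kN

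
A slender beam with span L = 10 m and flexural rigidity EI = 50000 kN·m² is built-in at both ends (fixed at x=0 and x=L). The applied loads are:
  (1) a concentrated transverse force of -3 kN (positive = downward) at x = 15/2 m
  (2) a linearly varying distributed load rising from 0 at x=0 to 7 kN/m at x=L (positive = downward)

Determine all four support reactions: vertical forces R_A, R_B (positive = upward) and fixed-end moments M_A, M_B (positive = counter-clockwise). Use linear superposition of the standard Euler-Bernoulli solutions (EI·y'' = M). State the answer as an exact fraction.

R_A = 321/32 kN, M_A = 2105/96 kN·m, R_B = 703/32 kN, M_B = -985/32 kN·m

Load 1 — point force P=-3 kN at a=15/2 m (b=L-a=5/2):
  R_A = Pb²(3a+b)/L³ = (-3)·(5/2)²·(3·(15/2)+(5/2))/10³ = -15/32 kN
  M_A = Pab²/L² = (-3)·(15/2)·(5/2)²/10² = -45/32 kN·m
  R_B = Pa²(a+3b)/L³ = (-3)·(15/2)²·((15/2)+3·(5/2))/10³ = -81/32 kN
  M_B = -Pa²b/L² = -(-3)·(15/2)²·(5/2)/10² = 135/32 kN·m
Load 2 — triangular load w₀=7 kN/m (0→w₀ over full span):
  R_A = 3w₀L/20 = 3·7·10/20 = 21/2 kN
  M_A = w₀L²/30 = 7·10²/30 = 70/3 kN·m
  R_B = 7w₀L/20 = 7·7·10/20 = 49/2 kN
  M_B = -w₀L²/20 = -7·10²/20 = -35 kN·m
Superposition: R_A = 321/32 kN, M_A = 2105/96 kN·m, R_B = 703/32 kN, M_B = -985/32 kN·m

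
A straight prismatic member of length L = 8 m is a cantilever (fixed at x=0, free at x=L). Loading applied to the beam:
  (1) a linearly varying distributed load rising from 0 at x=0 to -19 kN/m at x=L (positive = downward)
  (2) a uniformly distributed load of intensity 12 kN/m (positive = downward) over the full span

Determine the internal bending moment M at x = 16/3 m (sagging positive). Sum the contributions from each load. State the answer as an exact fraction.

Load 1 — triangular load w₀=-19 kN/m (0→w₀ over full span):
  M_1 = w₀Lx/2 - w₀L²/3 - w₀x³/(6L) = (-19)·8·(16/3)/2 - (-19)·8²/3 - (-19)·(16/3)³/(6·8) = 4864/81 kN·m
Load 2 — uniform load w=12 kN/m over full span:
  M_2 = -w(L-x)²/2 = -12·(8-(16/3))²/2 = -128/3 kN·m
Superposition: M = Σ M_i = 1408/81 kN·m ≈ 17.382716 kN·m

M(16/3) = 1408/81 kN·m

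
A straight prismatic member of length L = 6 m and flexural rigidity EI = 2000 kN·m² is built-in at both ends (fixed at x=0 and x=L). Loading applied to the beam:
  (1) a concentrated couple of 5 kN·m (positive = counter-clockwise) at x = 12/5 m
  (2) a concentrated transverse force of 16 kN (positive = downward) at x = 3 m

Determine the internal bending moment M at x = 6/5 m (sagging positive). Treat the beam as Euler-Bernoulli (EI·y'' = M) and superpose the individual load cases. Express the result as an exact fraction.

M(6/5) = -39/25 kN·m

Load 1 — applied couple M₀=5 kN·m at a=12/5 m (b=L-a=18/5):
  M_1 = R_Ax - M_A  [x≤a] with R_A=6/5, M_A=3/5 = (6/5)·(6/5) - (3/5) = 21/25 kN·m
Load 2 — point force P=16 kN at a=3 m (b=L-a=3):
  M_2 = Pb²(3a+b)x/L³ - Pab²/L²  [x≤a] = 16·3²·(3·3+3)·(6/5)/6³ - 16·3·3²/6² = -12/5 kN·m
Superposition: M = Σ M_i = -39/25 kN·m ≈ -1.560000 kN·m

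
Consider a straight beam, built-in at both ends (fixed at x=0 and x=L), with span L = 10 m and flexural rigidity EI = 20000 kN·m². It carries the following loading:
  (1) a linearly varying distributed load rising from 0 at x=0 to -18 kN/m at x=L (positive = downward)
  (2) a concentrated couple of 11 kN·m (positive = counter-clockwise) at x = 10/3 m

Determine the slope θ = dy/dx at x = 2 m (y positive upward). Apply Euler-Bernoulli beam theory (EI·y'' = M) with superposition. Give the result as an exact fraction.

θ(2) = 263/75000 rad

Load 1 — triangular load w₀=-18 kN/m (0→w₀ over full span):
  θ_1 = -w₀(2x(L-x)(L-2x)(x+2L)+x²(L-x)²)/(120LEI) = -(-18)·(2·2·(10-2)·(10-2·2)·(2+2·10)+2²·(10-2)²)/(120·10·20000) = 21/6250 rad
Load 2 — applied couple M₀=11 kN·m at a=10/3 m (b=L-a=20/3):
  θ_2 = (R_Ax²/2 - M_Ax)/EI  [x≤a] with R_A=22/15, M_A=0 = ((22/15)·2²/2 - 0·2)/20000 = 11/75000 rad
Superposition: θ = Σ θ_i = 263/75000 rad ≈ 0.003507 rad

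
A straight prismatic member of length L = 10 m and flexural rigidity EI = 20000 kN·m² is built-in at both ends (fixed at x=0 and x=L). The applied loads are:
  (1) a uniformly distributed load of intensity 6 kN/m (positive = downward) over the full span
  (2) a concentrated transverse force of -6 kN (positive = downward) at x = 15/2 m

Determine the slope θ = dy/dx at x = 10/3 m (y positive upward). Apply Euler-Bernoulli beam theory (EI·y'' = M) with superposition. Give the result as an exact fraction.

θ(10/3) = -71/43200 rad

Load 1 — uniform load w=6 kN/m over full span:
  θ_1 = -wx(L-x)(L-2x)/(12EI) = -6·(10/3)·(10-(10/3))·(10-2·(10/3))/(12·20000) = -1/540 rad
Load 2 — point force P=-6 kN at a=15/2 m (b=L-a=5/2):
  θ_2 = -Pb²x(2aL-(3a+b)x)/(2L³EI)  [x≤a] = -(-6)·(5/2)²·(10/3)·(2·(15/2)·10-(3·(15/2)+(5/2))·(10/3))/(2·10³·20000) = 1/4800 rad
Superposition: θ = Σ θ_i = -71/43200 rad ≈ -0.001644 rad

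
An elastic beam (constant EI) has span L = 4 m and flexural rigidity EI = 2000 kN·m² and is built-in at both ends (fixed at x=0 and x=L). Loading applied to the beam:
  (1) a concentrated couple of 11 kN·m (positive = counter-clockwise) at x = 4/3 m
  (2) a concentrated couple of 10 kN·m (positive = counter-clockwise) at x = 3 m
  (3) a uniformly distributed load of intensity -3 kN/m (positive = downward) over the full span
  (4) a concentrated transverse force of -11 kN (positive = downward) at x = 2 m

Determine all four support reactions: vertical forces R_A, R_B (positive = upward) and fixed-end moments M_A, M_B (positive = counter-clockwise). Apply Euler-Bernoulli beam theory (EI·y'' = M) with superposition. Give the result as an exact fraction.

R_A = -241/48 kN, M_A = -51/8 kN·m, R_B = -863/48 kN, M_B = 271/24 kN·m

Load 1 — applied couple M₀=11 kN·m at a=4/3 m (b=L-a=8/3):
  R_A = 6M₀ab/L³ = 6·11·(4/3)·(8/3)/4³ = 11/3 kN
  M_A = M₀b(2a-b)/L² = 11·(8/3)·(2·(4/3)-(8/3))/4² = 0 kN·m
  R_B = -6M₀ab/L³ = -6·11·(4/3)·(8/3)/4³ = -11/3 kN
  M_B = M₀a(2b-a)/L² = 11·(4/3)·(2·(8/3)-(4/3))/4² = 11/3 kN·m
Load 2 — applied couple M₀=10 kN·m at a=3 m (b=L-a=1):
  R_A = 6M₀ab/L³ = 6·10·3·1/4³ = 45/16 kN
  M_A = M₀b(2a-b)/L² = 10·1·(2·3-1)/4² = 25/8 kN·m
  R_B = -6M₀ab/L³ = -6·10·3·1/4³ = -45/16 kN
  M_B = M₀a(2b-a)/L² = 10·3·(2·1-3)/4² = -15/8 kN·m
Load 3 — uniform load w=-3 kN/m over full span:
  R_A = wL/2 = (-3)·4/2 = -6 kN
  M_A = wL²/12 = (-3)·4²/12 = -4 kN·m
  R_B = wL/2 = (-3)·4/2 = -6 kN
  M_B = -wL²/12 = -(-3)·4²/12 = 4 kN·m
Load 4 — point force P=-11 kN at a=2 m (b=L-a=2):
  R_A = Pb²(3a+b)/L³ = (-11)·2²·(3·2+2)/4³ = -11/2 kN
  M_A = Pab²/L² = (-11)·2·2²/4² = -11/2 kN·m
  R_B = Pa²(a+3b)/L³ = (-11)·2²·(2+3·2)/4³ = -11/2 kN
  M_B = -Pa²b/L² = -(-11)·2²·2/4² = 11/2 kN·m
Superposition: R_A = -241/48 kN, M_A = -51/8 kN·m, R_B = -863/48 kN, M_B = 271/24 kN·m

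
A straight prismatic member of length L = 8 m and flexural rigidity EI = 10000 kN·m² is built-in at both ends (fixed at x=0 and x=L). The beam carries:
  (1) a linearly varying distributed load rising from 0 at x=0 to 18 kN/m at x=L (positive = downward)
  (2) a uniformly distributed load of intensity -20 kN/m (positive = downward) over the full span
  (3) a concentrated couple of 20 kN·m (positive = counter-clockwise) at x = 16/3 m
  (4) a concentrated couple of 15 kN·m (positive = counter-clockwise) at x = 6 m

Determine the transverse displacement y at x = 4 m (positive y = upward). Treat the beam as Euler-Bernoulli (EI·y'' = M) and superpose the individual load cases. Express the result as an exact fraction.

Load 1 — triangular load w₀=18 kN/m (0→w₀ over full span):
  y_1 = -w₀x²(L-x)²(x+2L)/(120LEI) = -18·4²·(8-4)²·(4+2·8)/(120·8·10000) = -6/625 m
Load 2 — uniform load w=-20 kN/m over full span:
  y_2 = -wx²(L-x)²/(24EI) = -(-20)·4²·(8-4)²/(24·10000) = 8/375 m
Load 3 — applied couple M₀=20 kN·m at a=16/3 m (b=L-a=8/3):
  y_3 = (R_Ax³/6 - M_Ax²/2)/EI  [x≤a] with R_A=10/3, M_A=20/3 = ((10/3)·4³/6 - (20/3)·4²/2)/10000 = -2/1125 m
Load 4 — applied couple M₀=15 kN·m at a=6 m (b=L-a=2):
  y_4 = (R_Ax³/6 - M_Ax²/2)/EI  [x≤a] with R_A=135/64, M_A=75/16 = ((135/64)·4³/6 - (75/16)·4²/2)/10000 = -3/2000 m
Superposition: y = Σ y_i = 761/90000 m ≈ 0.008456 m

y(4) = 761/90000 m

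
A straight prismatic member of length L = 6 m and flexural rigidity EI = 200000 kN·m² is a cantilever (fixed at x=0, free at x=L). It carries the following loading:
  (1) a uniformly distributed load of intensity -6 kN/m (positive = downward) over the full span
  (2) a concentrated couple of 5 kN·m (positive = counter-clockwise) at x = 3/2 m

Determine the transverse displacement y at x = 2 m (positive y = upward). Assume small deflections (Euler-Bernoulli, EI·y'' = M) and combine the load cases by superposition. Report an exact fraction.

Load 1 — uniform load w=-6 kN/m over full span:
  y_1 = -wx²(x²-4Lx+6L²)/(24EI) = -(-6)·2²·(2²-4·6·2+6·6²)/(24·200000) = 43/50000 m
Load 2 — applied couple M₀=5 kN·m at a=3/2 m (b=L-a=9/2):
  y_2 = M₀a(2x-a)/(2EI)  [x>a] = 5·(3/2)·(2·2-(3/2))/(2·200000) = 3/64000 m
Superposition: y = Σ y_i = 1451/1600000 m ≈ 0.000907 m

y(2) = 1451/1600000 m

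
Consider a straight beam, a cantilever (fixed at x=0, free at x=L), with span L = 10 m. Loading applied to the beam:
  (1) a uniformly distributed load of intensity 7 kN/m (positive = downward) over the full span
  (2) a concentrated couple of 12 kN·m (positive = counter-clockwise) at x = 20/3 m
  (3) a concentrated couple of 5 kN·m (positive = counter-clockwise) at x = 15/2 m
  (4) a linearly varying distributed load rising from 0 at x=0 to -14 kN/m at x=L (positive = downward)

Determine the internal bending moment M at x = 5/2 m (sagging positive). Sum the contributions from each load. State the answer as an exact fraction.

Load 1 — uniform load w=7 kN/m over full span:
  M_1 = -w(L-x)²/2 = -7·(10-(5/2))²/2 = -1575/8 kN·m
Load 2 — applied couple M₀=12 kN·m at a=20/3 m (b=L-a=10/3):
  M_2 = M₀  [x≤a] = 12 = 12 kN·m
Load 3 — applied couple M₀=5 kN·m at a=15/2 m (b=L-a=5/2):
  M_3 = M₀  [x≤a] = 5 = 5 kN·m
Load 4 — triangular load w₀=-14 kN/m (0→w₀ over full span):
  M_4 = w₀Lx/2 - w₀L²/3 - w₀x³/(6L) = (-14)·10·(5/2)/2 - (-14)·10²/3 - (-14)·(5/2)³/(6·10) = 4725/16 kN·m
Superposition: M = Σ M_i = 1847/16 kN·m ≈ 115.437500 kN·m

M(5/2) = 1847/16 kN·m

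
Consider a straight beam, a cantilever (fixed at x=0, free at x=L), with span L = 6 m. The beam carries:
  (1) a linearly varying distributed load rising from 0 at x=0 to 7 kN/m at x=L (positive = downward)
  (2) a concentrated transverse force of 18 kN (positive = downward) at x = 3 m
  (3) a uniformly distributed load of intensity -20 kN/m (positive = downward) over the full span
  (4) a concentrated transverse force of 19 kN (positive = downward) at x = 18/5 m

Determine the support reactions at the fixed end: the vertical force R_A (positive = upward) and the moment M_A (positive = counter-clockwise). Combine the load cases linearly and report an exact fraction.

Load 1 — triangular load w₀=7 kN/m (0→w₀ over full span):
  R_A = w₀L/2 = 7·6/2 = 21 kN
  M_A = w₀L²/3 = 7·6²/3 = 84 kN·m
Load 2 — point force P=18 kN at a=3 m (b=L-a=3):
  R_A = P = 18 kN
  M_A = Pa = 18·3 = 54 kN·m
Load 3 — uniform load w=-20 kN/m over full span:
  R_A = wL = (-20)·6 = -120 kN
  M_A = wL²/2 = (-20)·6²/2 = -360 kN·m
Load 4 — point force P=19 kN at a=18/5 m (b=L-a=12/5):
  R_A = P = 19 kN
  M_A = Pa = 19·(18/5) = 342/5 kN·m
Superposition: R_A = -62 kN, M_A = -768/5 kN·m

R_A = -62 kN, M_A = -768/5 kN·m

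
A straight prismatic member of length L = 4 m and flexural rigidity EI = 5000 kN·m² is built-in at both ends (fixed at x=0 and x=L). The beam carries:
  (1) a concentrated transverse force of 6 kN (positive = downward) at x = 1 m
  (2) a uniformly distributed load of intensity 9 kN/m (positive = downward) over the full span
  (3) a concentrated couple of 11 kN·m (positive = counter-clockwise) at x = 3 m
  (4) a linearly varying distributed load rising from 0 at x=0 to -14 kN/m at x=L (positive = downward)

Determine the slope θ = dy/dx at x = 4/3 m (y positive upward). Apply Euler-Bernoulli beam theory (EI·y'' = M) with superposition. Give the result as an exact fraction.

θ(4/3) = -6737/12150000 rad

Load 1 — point force P=6 kN at a=1 m (b=L-a=3):
  θ_1 = Pa²(L-x)(2bL-(3b+a)(L-x))/(2L³EI)  [x>a] = 6·1²·(4-(4/3))·(2·3·4-(3·3+1)·(4-(4/3)))/(2·4³·5000) = -1/15000 rad
Load 2 — uniform load w=9 kN/m over full span:
  θ_2 = -wx(L-x)(L-2x)/(12EI) = -9·(4/3)·(4-(4/3))·(4-2·(4/3))/(12·5000) = -4/5625 rad
Load 3 — applied couple M₀=11 kN·m at a=3 m (b=L-a=1):
  θ_3 = (R_Ax²/2 - M_Ax)/EI  [x≤a] with R_A=99/32, M_A=55/16 = ((99/32)·(4/3)²/2 - (55/16)·(4/3))/5000 = -11/30000 rad
Load 4 — triangular load w₀=-14 kN/m (0→w₀ over full span):
  θ_4 = -w₀(2x(L-x)(L-2x)(x+2L)+x²(L-x)²)/(120LEI) = -(-14)·(2·(4/3)·(4-(4/3))·(4-2·(4/3))·((4/3)+2·4)+(4/3)²·(4-(4/3))²)/(120·4·5000) = 448/759375 rad
Superposition: θ = Σ θ_i = -6737/12150000 rad ≈ -0.000554 rad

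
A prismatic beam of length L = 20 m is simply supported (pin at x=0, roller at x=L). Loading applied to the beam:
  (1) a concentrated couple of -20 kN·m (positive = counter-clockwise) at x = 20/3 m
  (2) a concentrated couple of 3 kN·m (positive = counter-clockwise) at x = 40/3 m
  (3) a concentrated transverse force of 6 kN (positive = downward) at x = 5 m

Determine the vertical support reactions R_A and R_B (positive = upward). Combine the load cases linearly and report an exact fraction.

Load 1 — applied couple M₀=-20 kN·m at a=20/3 m (b=L-a=40/3):
  R_A = M₀/L = (-20)/20 = -1 kN
  R_B = -M₀/L = -(-20)/20 = 1 kN
Load 2 — applied couple M₀=3 kN·m at a=40/3 m (b=L-a=20/3):
  R_A = M₀/L = 3/20 kN
  R_B = -M₀/L = -3/20 kN
Load 3 — point force P=6 kN at a=5 m (b=L-a=15):
  R_A = Pb/L = 6·15/20 = 9/2 kN
  R_B = Pa/L = 6·5/20 = 3/2 kN
Superposition: R_A = 73/20 kN, R_B = 47/20 kN

R_A = 73/20 kN, R_B = 47/20 kN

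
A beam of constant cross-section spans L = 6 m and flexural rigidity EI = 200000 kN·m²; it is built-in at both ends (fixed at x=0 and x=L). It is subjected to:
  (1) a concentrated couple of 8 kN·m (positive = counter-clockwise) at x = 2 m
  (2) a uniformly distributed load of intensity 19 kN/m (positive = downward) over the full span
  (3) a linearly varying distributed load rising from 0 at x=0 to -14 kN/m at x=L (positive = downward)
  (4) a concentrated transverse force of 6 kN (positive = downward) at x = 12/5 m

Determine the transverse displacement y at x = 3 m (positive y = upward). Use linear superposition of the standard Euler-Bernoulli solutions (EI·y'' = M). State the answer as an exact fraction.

y(3) = -10637/50000000 m

Load 1 — applied couple M₀=8 kN·m at a=2 m (b=L-a=4):
  y_1 = (R_Ax³/6 - M_Ax²/2 - M₀(x-a)²/2)/EI  [x>a] with R_A=16/9, M_A=0 = ((16/9)·3³/6 - 0·3²/2 - 8·(3-2)²/2)/200000 = 1/50000 m
Load 2 — uniform load w=19 kN/m over full span:
  y_2 = -wx²(L-x)²/(24EI) = -19·3²·(6-3)²/(24·200000) = -513/1600000 m
Load 3 — triangular load w₀=-14 kN/m (0→w₀ over full span):
  y_3 = -w₀x²(L-x)²(x+2L)/(120LEI) = -(-14)·3²·(6-3)²·(3+2·6)/(120·6·200000) = 189/1600000 m
Load 4 — point force P=6 kN at a=12/5 m (b=L-a=18/5):
  y_4 = -Pa²(L-x)²(3bL-(3b+a)(L-x))/(6L³EI)  [x>a] = -6·(12/5)²·(6-3)²·(3·(18/5)·6-(3·(18/5)+(12/5))·(6-3))/(6·6³·200000) = -189/6250000 m
Superposition: y = Σ y_i = -10637/50000000 m ≈ -0.000213 m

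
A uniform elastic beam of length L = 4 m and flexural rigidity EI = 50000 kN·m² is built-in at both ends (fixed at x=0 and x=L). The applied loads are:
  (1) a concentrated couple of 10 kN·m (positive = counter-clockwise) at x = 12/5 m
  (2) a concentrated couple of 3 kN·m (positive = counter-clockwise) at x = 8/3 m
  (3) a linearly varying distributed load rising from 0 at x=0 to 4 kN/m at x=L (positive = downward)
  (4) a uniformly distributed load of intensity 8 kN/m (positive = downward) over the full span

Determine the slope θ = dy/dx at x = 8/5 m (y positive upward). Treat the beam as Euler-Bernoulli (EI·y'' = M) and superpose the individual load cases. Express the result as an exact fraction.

Load 1 — applied couple M₀=10 kN·m at a=12/5 m (b=L-a=8/5):
  θ_1 = (R_Ax²/2 - M_Ax)/EI  [x≤a] with R_A=18/5, M_A=16/5 = ((18/5)·(8/5)²/2 - (16/5)·(8/5))/50000 = -4/390625 rad
Load 2 — applied couple M₀=3 kN·m at a=8/3 m (b=L-a=4/3):
  θ_2 = (R_Ax²/2 - M_Ax)/EI  [x≤a] with R_A=1, M_A=1 = (1·(8/5)²/2 - 1·(8/5))/50000 = -1/156250 rad
Load 3 — triangular load w₀=4 kN/m (0→w₀ over full span):
  θ_3 = -w₀(2x(L-x)(L-2x)(x+2L)+x²(L-x)²)/(120LEI) = -4·(2·(8/5)·(4-(8/5))·(4-2·(8/5))·((8/5)+2·4)+(8/5)²·(4-(8/5))²)/(120·4·50000) = -24/1953125 rad
Load 4 — uniform load w=8 kN/m over full span:
  θ_4 = -wx(L-x)(L-2x)/(12EI) = -8·(8/5)·(4-(8/5))·(4-2·(8/5))/(12·50000) = -16/390625 rad
Superposition: θ = Σ θ_i = -273/3906250 rad ≈ -0.000070 rad

θ(8/5) = -273/3906250 rad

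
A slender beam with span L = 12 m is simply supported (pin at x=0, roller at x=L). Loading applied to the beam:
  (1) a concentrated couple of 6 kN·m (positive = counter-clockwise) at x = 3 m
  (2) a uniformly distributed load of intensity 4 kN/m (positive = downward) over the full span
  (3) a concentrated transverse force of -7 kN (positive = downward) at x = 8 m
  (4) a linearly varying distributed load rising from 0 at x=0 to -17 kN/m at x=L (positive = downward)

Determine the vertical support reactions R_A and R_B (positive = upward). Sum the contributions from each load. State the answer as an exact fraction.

R_A = -71/6 kN, R_B = -295/6 kN

Load 1 — applied couple M₀=6 kN·m at a=3 m (b=L-a=9):
  R_A = M₀/L = 6/12 = 1/2 kN
  R_B = -M₀/L = -6/12 = -1/2 kN
Load 2 — uniform load w=4 kN/m over full span:
  R_A = wL/2 = 4·12/2 = 24 kN
  R_B = wL/2 = 4·12/2 = 24 kN
Load 3 — point force P=-7 kN at a=8 m (b=L-a=4):
  R_A = Pb/L = (-7)·4/12 = -7/3 kN
  R_B = Pa/L = (-7)·8/12 = -14/3 kN
Load 4 — triangular load w₀=-17 kN/m (0→w₀ over full span):
  R_A = w₀L/6 = (-17)·12/6 = -34 kN
  R_B = w₀L/3 = (-17)·12/3 = -68 kN
Superposition: R_A = -71/6 kN, R_B = -295/6 kN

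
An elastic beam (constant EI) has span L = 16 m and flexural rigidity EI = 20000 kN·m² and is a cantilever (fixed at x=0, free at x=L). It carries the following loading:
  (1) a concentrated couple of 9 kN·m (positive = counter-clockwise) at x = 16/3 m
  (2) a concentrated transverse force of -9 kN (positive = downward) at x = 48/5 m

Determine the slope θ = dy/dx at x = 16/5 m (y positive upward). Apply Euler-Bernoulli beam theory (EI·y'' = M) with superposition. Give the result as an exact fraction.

θ(16/5) = 81/6250 rad

Load 1 — applied couple M₀=9 kN·m at a=16/3 m (b=L-a=32/3):
  θ_1 = M₀x/EI  [x≤a] = 9·(16/5)/20000 = 9/6250 rad
Load 2 — point force P=-9 kN at a=48/5 m (b=L-a=32/5):
  θ_2 = -Px(2a-x)/(2EI)  [x≤a] = -(-9)·(16/5)·(2·(48/5)-(16/5))/(2·20000) = 36/3125 rad
Superposition: θ = Σ θ_i = 81/6250 rad ≈ 0.012960 rad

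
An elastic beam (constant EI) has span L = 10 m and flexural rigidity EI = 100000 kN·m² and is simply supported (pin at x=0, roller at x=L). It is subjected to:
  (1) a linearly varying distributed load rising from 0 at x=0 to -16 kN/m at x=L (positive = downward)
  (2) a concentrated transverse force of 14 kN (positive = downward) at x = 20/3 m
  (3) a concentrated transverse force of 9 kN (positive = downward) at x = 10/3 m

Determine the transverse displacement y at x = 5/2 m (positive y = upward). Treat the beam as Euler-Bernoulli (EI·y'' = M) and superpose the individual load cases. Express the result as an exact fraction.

y(5/2) = 8827/2073600 m

Load 1 — triangular load w₀=-16 kN/m (0→w₀ over full span):
  y_1 = -w₀x(7L⁴-10L²x²+3x⁴)/(360LEI) = -(-16)·(5/2)·(7·10⁴-10·10²·(5/2)²+3·(5/2)⁴)/(360·10·100000) = 109/15360 m
Load 2 — point force P=14 kN at a=20/3 m (b=L-a=10/3):
  y_2 = -Pbx(L²-b²-x²)/(6LEI)  [x≤a] = -14·(10/3)·(5/2)·(10²-(10/3)²-(5/2)²)/(6·10·100000) = -833/518400 m
Load 3 — point force P=9 kN at a=10/3 m (b=L-a=20/3):
  y_3 = -Pbx(L²-b²-x²)/(6LEI)  [x≤a] = -9·(20/3)·(5/2)·(10²-(20/3)²-(5/2)²)/(6·10·100000) = -71/57600 m
Superposition: y = Σ y_i = 8827/2073600 m ≈ 0.004257 m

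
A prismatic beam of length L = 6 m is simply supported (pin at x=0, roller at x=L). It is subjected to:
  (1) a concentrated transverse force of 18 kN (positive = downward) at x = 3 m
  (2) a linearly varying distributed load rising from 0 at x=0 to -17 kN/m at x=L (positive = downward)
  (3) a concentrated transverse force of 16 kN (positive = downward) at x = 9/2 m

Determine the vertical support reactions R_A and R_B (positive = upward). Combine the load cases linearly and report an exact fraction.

Load 1 — point force P=18 kN at a=3 m (b=L-a=3):
  R_A = Pb/L = 18·3/6 = 9 kN
  R_B = Pa/L = 18·3/6 = 9 kN
Load 2 — triangular load w₀=-17 kN/m (0→w₀ over full span):
  R_A = w₀L/6 = (-17)·6/6 = -17 kN
  R_B = w₀L/3 = (-17)·6/3 = -34 kN
Load 3 — point force P=16 kN at a=9/2 m (b=L-a=3/2):
  R_A = Pb/L = 16·(3/2)/6 = 4 kN
  R_B = Pa/L = 16·(9/2)/6 = 12 kN
Superposition: R_A = -4 kN, R_B = -13 kN

R_A = -4 kN, R_B = -13 kN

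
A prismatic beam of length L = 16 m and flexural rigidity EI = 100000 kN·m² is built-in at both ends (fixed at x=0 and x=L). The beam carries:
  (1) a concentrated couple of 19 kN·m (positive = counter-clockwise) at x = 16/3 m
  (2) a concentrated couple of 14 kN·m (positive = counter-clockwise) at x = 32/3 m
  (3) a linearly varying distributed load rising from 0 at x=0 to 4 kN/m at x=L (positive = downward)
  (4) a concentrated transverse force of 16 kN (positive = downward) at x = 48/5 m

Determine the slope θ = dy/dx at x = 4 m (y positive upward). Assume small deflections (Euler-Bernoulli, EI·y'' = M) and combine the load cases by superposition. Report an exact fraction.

Load 1 — applied couple M₀=19 kN·m at a=16/3 m (b=L-a=32/3):
  θ_1 = (R_Ax²/2 - M_Ax)/EI  [x≤a] with R_A=19/12, M_A=0 = ((19/12)·4²/2 - 0·4)/100000 = 19/150000 rad
Load 2 — applied couple M₀=14 kN·m at a=32/3 m (b=L-a=16/3):
  θ_2 = (R_Ax²/2 - M_Ax)/EI  [x≤a] with R_A=7/6, M_A=14/3 = ((7/6)·4²/2 - (14/3)·4)/100000 = -7/75000 rad
Load 3 — triangular load w₀=4 kN/m (0→w₀ over full span):
  θ_3 = -w₀(2x(L-x)(L-2x)(x+2L)+x²(L-x)²)/(120LEI) = -4·(2·4·(16-4)·(16-2·4)·(4+2·16)+4²·(16-4)²)/(120·16·100000) = -39/62500 rad
Load 4 — point force P=16 kN at a=48/5 m (b=L-a=32/5):
  θ_4 = -Pb²x(2aL-(3a+b)x)/(2L³EI)  [x≤a] = -16·(32/5)²·4·(2·(48/5)·16-(3·(48/5)+(32/5))·4)/(2·16³·100000) = -208/390625 rad
Superposition: θ = Σ θ_i = -21059/18750000 rad ≈ -0.001123 rad

θ(4) = -21059/18750000 rad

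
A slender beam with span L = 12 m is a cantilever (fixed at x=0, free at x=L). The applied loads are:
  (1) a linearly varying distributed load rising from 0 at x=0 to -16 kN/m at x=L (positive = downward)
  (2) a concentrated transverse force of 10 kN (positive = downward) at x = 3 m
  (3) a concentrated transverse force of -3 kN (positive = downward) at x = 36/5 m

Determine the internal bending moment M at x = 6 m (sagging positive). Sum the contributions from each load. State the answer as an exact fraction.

Load 1 — triangular load w₀=-16 kN/m (0→w₀ over full span):
  M_1 = w₀Lx/2 - w₀L²/3 - w₀x³/(6L) = (-16)·12·6/2 - (-16)·12²/3 - (-16)·6³/(6·12) = 240 kN·m
Load 2 — point force P=10 kN at a=3 m (b=L-a=9):
  M_2 = 0  [x>a] = 0 kN·m
Load 3 — point force P=-3 kN at a=36/5 m (b=L-a=24/5):
  M_3 = -P(a-x)  [x≤a] = -(-3)·((36/5)-6) = 18/5 kN·m
Superposition: M = Σ M_i = 1218/5 kN·m ≈ 243.600000 kN·m

M(6) = 1218/5 kN·m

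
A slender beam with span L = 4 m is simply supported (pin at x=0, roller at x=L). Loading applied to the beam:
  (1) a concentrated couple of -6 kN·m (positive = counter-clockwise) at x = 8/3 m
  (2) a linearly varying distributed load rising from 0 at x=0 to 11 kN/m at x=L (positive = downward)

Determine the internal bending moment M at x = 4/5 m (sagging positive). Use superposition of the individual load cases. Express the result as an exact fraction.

Load 1 — applied couple M₀=-6 kN·m at a=8/3 m (b=L-a=4/3):
  M_1 = M₀x/L  [x≤a] = (-6)·(4/5)/4 = -6/5 kN·m
Load 2 — triangular load w₀=11 kN/m (0→w₀ over full span):
  M_2 = w₀Lx/6 - w₀x³/(6L) = 11·4·(4/5)/6 - 11·(4/5)³/(6·4) = 704/125 kN·m
Superposition: M = Σ M_i = 554/125 kN·m ≈ 4.432000 kN·m

M(4/5) = 554/125 kN·m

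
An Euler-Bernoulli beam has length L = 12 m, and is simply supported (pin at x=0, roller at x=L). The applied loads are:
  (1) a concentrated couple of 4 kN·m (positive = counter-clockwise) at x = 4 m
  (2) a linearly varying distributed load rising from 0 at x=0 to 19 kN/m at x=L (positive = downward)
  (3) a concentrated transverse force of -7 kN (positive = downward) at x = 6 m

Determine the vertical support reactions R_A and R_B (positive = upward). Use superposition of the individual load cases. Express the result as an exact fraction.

R_A = 209/6 kN, R_B = 433/6 kN

Load 1 — applied couple M₀=4 kN·m at a=4 m (b=L-a=8):
  R_A = M₀/L = 4/12 = 1/3 kN
  R_B = -M₀/L = -4/12 = -1/3 kN
Load 2 — triangular load w₀=19 kN/m (0→w₀ over full span):
  R_A = w₀L/6 = 19·12/6 = 38 kN
  R_B = w₀L/3 = 19·12/3 = 76 kN
Load 3 — point force P=-7 kN at a=6 m (b=L-a=6):
  R_A = Pb/L = (-7)·6/12 = -7/2 kN
  R_B = Pa/L = (-7)·6/12 = -7/2 kN
Superposition: R_A = 209/6 kN, R_B = 433/6 kN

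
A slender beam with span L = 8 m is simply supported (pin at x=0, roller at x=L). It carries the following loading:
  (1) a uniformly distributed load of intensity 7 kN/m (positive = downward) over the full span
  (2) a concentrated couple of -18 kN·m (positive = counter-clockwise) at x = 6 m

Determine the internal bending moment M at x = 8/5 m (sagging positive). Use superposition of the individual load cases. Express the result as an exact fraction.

M(8/5) = 806/25 kN·m

Load 1 — uniform load w=7 kN/m over full span:
  M_1 = wx(L-x)/2 = 7·(8/5)·(8-(8/5))/2 = 896/25 kN·m
Load 2 — applied couple M₀=-18 kN·m at a=6 m (b=L-a=2):
  M_2 = M₀x/L  [x≤a] = (-18)·(8/5)/8 = -18/5 kN·m
Superposition: M = Σ M_i = 806/25 kN·m ≈ 32.240000 kN·m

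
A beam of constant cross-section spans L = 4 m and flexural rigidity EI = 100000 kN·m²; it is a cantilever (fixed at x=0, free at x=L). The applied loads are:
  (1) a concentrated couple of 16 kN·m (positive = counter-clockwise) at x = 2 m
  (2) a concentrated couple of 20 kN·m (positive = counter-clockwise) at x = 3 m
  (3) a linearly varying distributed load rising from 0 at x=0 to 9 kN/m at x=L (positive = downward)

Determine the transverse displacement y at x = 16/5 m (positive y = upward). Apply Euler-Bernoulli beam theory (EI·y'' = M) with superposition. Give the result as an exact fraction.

Load 1 — applied couple M₀=16 kN·m at a=2 m (b=L-a=2):
  y_1 = M₀a(2x-a)/(2EI)  [x>a] = 16·2·(2·(16/5)-2)/(2·100000) = 11/15625 m
Load 2 — applied couple M₀=20 kN·m at a=3 m (b=L-a=1):
  y_2 = M₀a(2x-a)/(2EI)  [x>a] = 20·3·(2·(16/5)-3)/(2·100000) = 51/50000 m
Load 3 — triangular load w₀=9 kN/m (0→w₀ over full span):
  y_3 = (w₀Lx³/12-w₀L²x²/6-w₀x⁵/(120L))/EI = (9·4·(16/5)³/12-9·4²·(16/5)²/6-9·(16/5)⁵/(120·4))/100000 = -75072/48828125 m
Superposition: y = Σ y_i = 145723/781250000 m ≈ 0.000187 m

y(16/5) = 145723/781250000 m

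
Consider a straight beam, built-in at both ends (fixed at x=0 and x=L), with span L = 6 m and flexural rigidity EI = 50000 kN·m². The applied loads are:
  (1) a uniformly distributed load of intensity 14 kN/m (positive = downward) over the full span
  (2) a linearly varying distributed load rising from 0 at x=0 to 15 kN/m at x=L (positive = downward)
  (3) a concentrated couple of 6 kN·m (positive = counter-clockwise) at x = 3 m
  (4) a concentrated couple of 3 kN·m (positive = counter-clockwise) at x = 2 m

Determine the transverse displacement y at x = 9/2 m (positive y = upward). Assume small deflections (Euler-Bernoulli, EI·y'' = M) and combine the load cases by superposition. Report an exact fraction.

Load 1 — uniform load w=14 kN/m over full span:
  y_1 = -wx²(L-x)²/(24EI) = -14·(9/2)²·(6-(9/2))²/(24·50000) = -1701/3200000 m
Load 2 — triangular load w₀=15 kN/m (0→w₀ over full span):
  y_2 = -w₀x²(L-x)²(x+2L)/(120LEI) = -15·(9/2)²·(6-(9/2))²·((9/2)+2·6)/(120·6·50000) = -8019/25600000 m
Load 3 — applied couple M₀=6 kN·m at a=3 m (b=L-a=3):
  y_3 = (R_Ax³/6 - M_Ax²/2 - M₀(x-a)²/2)/EI  [x>a] with R_A=3/2, M_A=3/2 = ((3/2)·(9/2)³/6 - (3/2)·(9/2)²/2 - 6·((9/2)-3)²/2)/50000 = 27/1600000 m
Load 4 — applied couple M₀=3 kN·m at a=2 m (b=L-a=4):
  y_4 = (R_Ax³/6 - M_Ax²/2 - M₀(x-a)²/2)/EI  [x>a] with R_A=2/3, M_A=0 = ((2/3)·(9/2)³/6 - 0·(9/2)²/2 - 3·((9/2)-2)²/2)/50000 = 3/200000 m
Superposition: y = Σ y_i = -20811/25600000 m ≈ -0.000813 m

y(9/2) = -20811/25600000 m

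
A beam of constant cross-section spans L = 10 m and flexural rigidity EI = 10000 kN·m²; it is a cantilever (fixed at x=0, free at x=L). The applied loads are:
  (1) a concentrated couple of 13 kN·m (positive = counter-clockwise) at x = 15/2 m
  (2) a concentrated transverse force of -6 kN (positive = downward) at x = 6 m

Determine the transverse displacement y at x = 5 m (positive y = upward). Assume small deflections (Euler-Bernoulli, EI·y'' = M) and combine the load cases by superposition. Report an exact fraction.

Load 1 — applied couple M₀=13 kN·m at a=15/2 m (b=L-a=5/2):
  y_1 = M₀x²/(2EI)  [x≤a] = 13·5²/(2·10000) = 13/800 m
Load 2 — point force P=-6 kN at a=6 m (b=L-a=4):
  y_2 = -Px²(3a-x)/(6EI)  [x≤a] = -(-6)·5²·(3·6-5)/(6·10000) = 13/400 m
Superposition: y = Σ y_i = 39/800 m ≈ 0.048750 m

y(5) = 39/800 m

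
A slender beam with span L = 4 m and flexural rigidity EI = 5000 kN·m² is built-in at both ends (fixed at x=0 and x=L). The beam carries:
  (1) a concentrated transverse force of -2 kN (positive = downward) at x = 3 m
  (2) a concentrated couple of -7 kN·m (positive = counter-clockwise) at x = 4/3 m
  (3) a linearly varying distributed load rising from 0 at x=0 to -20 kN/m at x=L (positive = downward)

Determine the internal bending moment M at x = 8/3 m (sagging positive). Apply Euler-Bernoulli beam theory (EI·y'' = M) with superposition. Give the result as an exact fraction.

Load 1 — point force P=-2 kN at a=3 m (b=L-a=1):
  M_1 = Pb²(3a+b)x/L³ - Pab²/L²  [x≤a] = (-2)·1²·(3·3+1)·(8/3)/4³ - (-2)·3·1²/4² = -11/24 kN·m
Load 2 — applied couple M₀=-7 kN·m at a=4/3 m (b=L-a=8/3):
  M_2 = R_Ax - M_A - M₀  [x>a] with R_A=-7/3, M_A=0 = (-7/3)·(8/3) - 0 - (-7) = 7/9 kN·m
Load 3 — triangular load w₀=-20 kN/m (0→w₀ over full span):
  M_3 = 3w₀Lx/20 - w₀L²/30 - w₀x³/(6L) = 3·(-20)·4·(8/3)/20 - (-20)·4²/30 - (-20)·(8/3)³/(6·4) = -448/81 kN·m
Superposition: M = Σ M_i = -3377/648 kN·m ≈ -5.211420 kN·m

M(8/3) = -3377/648 kN·m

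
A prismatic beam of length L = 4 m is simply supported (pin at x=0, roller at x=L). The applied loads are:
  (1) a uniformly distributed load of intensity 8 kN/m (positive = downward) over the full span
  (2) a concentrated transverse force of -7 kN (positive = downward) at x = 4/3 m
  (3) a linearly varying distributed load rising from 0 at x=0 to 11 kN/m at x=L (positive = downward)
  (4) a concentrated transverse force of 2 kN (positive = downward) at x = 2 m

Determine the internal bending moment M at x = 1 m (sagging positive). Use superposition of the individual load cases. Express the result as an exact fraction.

Load 1 — uniform load w=8 kN/m over full span:
  M_1 = wx(L-x)/2 = 8·1·(4-1)/2 = 12 kN·m
Load 2 — point force P=-7 kN at a=4/3 m (b=L-a=8/3):
  M_2 = Pbx/L  [x≤a] = (-7)·(8/3)·1/4 = -14/3 kN·m
Load 3 — triangular load w₀=11 kN/m (0→w₀ over full span):
  M_3 = w₀Lx/6 - w₀x³/(6L) = 11·4·1/6 - 11·1³/(6·4) = 55/8 kN·m
Load 4 — point force P=2 kN at a=2 m (b=L-a=2):
  M_4 = Pbx/L  [x≤a] = 2·2·1/4 = 1 kN·m
Superposition: M = Σ M_i = 365/24 kN·m ≈ 15.208333 kN·m

M(1) = 365/24 kN·m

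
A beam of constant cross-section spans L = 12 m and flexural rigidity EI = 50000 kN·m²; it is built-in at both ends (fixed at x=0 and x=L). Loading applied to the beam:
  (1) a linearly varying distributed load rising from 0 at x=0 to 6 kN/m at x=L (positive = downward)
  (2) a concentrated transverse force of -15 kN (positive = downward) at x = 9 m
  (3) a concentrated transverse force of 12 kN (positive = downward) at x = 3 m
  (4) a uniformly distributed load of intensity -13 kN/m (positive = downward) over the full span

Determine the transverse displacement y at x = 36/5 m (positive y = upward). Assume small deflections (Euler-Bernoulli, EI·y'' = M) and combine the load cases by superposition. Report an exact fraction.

Load 1 — triangular load w₀=6 kN/m (0→w₀ over full span):
  y_1 = -w₀x²(L-x)²(x+2L)/(120LEI) = -6·(36/5)²·(12-(36/5))²·((36/5)+2·12)/(120·12·50000) = -151632/48828125 m
Load 2 — point force P=-15 kN at a=9 m (b=L-a=3):
  y_2 = -Pb²x²(3aL-(3a+b)x)/(6L³EI)  [x≤a] = -(-15)·3²·(36/5)²·(3·9·12-(3·9+3)·(36/5))/(6·12³·50000) = 729/500000 m
Load 3 — point force P=12 kN at a=3 m (b=L-a=9):
  y_3 = -Pa²(L-x)²(3bL-(3b+a)(L-x))/(6L³EI)  [x>a] = -12·3²·(12-(36/5))²·(3·9·12-(3·9+3)·(12-(36/5)))/(6·12³·50000) = -27/31250 m
Load 4 — uniform load w=-13 kN/m over full span:
  y_4 = -wx²(L-x)²/(24EI) = -(-13)·(36/5)²·(12-(36/5))²/(24·50000) = 25272/1953125 m
Superposition: y = Σ y_i = 16293501/1562500000 m ≈ 0.010428 m

y(36/5) = 16293501/1562500000 m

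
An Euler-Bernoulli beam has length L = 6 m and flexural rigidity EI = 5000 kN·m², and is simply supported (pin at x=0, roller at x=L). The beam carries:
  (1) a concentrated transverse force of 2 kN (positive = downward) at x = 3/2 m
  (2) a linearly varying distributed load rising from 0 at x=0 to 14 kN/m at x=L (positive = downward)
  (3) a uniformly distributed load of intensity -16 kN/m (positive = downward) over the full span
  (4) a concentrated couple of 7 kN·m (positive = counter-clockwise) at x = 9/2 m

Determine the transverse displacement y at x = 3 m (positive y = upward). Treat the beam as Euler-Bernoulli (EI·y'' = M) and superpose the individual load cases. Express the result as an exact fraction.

Load 1 — point force P=2 kN at a=3/2 m (b=L-a=9/2):
  y_1 = -Pa(L-x)(2Lx-a²-x²)/(6LEI)  [x>a] = -2·(3/2)·(6-3)·(2·6·3-(3/2)²-3²)/(6·6·5000) = -99/80000 m
Load 2 — triangular load w₀=14 kN/m (0→w₀ over full span):
  y_2 = -w₀x(7L⁴-10L²x²+3x⁴)/(360LEI) = -14·3·(7·6⁴-10·6²·3²+3·3⁴)/(360·6·5000) = -189/8000 m
Load 3 — uniform load w=-16 kN/m over full span:
  y_3 = -wx(L³-2Lx²+x³)/(24EI) = -(-16)·3·(6³-2·6·3²+3³)/(24·5000) = 27/500 m
Load 4 — applied couple M₀=7 kN·m at a=9/2 m (b=L-a=3/2):
  y_4 = (M₀x³/(6L)+C₁x)/EI  [x≤a] with C₁=M₀(3b²-L²)/(6L)=-91/16 = (7·3³/(6·6)+(-91/16)·3)/5000 = -189/80000 m
Superposition: y = Σ y_i = 1071/40000 m ≈ 0.026775 m

y(3) = 1071/40000 m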